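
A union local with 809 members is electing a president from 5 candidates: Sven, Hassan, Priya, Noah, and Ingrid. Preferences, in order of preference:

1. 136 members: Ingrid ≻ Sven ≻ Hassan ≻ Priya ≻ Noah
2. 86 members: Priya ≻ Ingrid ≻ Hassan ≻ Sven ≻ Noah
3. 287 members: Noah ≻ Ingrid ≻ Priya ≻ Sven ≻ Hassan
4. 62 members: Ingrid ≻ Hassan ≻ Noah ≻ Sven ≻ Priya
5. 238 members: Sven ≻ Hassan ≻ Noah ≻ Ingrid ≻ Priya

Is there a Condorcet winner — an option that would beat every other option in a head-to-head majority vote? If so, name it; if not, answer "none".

none

Checking pairwise contests:
Ingrid beats Sven 571–238.
Sven beats Hassan 661–148.
Sven beats Priya 436–373.
Sven beats Noah 460–349.
Noah beats Ingrid 525–284.
Every option loses at least one head-to-head, so there is no Condorcet winner.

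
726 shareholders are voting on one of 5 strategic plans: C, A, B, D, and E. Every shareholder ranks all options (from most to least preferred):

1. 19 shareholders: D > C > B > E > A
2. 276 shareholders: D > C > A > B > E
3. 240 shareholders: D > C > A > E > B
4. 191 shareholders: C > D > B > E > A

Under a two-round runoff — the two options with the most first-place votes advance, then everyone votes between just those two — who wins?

Round 1 first-place votes: C 191, A 0, B 0, D 535, E 0.
D and C advance.
Runoff: D is preferred to C by 535 voters; C by 191.
D wins the runoff.

D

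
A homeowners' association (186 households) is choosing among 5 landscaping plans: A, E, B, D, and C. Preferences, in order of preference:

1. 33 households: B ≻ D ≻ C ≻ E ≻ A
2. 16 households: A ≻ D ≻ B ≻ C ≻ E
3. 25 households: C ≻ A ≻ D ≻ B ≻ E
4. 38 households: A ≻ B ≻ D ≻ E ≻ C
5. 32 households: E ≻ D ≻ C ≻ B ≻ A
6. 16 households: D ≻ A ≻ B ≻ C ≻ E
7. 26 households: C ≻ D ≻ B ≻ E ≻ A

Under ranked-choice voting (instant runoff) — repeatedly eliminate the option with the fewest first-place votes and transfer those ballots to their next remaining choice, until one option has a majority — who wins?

C

Round 1: A 54, E 32, B 33, D 16, C 51. Eliminate D.
Round 2: A 70, E 32, B 33, C 51. Eliminate E.
Round 3: A 70, B 33, C 83. Eliminate B.
Round 4: A 70, C 116. C has a majority.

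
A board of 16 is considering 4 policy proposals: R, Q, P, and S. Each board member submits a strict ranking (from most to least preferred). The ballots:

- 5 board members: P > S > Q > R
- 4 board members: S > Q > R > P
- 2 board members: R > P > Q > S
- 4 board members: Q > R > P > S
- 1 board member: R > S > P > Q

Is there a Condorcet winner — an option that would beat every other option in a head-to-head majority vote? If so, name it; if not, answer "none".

none

Checking pairwise contests:
Q beats R 13–3.
S beats Q 10–6.
R beats P 11–5.
P beats S 11–5.
Every option loses at least one head-to-head, so there is no Condorcet winner.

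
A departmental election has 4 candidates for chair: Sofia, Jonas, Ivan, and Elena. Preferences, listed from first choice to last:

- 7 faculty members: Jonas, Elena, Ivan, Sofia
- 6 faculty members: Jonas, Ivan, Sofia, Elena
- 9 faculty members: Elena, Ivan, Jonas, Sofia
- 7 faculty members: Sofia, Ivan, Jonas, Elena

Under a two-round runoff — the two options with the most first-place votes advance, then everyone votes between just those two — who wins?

Round 1 first-place votes: Sofia 7, Jonas 13, Ivan 0, Elena 9.
Jonas and Elena advance.
Runoff: Jonas is preferred to Elena by 20 voters; Elena by 9.
Jonas wins the runoff.

Jonas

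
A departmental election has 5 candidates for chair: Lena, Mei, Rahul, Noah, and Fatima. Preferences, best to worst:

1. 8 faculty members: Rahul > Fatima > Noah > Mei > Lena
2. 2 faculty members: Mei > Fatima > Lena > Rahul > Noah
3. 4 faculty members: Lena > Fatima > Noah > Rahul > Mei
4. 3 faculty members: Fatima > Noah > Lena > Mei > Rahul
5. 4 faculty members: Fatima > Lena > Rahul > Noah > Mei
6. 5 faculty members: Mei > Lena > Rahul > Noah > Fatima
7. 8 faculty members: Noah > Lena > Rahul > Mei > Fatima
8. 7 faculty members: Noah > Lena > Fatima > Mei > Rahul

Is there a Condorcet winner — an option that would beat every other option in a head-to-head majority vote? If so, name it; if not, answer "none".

Checking pairwise contests:
Noah beats Lena 26–15.
Lena beats Mei 26–15.
Lena beats Rahul 33–8.
Fatima beats Noah 21–20.
Lena beats Fatima 24–17.
Every option loses at least one head-to-head, so there is no Condorcet winner.

none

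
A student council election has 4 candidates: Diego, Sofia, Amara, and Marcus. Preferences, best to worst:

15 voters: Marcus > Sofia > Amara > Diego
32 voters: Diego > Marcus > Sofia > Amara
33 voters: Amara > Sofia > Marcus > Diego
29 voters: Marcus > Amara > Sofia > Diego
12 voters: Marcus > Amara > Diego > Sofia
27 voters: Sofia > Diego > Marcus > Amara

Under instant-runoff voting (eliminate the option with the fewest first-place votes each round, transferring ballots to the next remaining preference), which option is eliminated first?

Sofia

Round 1: Diego 32, Sofia 27, Amara 33, Marcus 56. Eliminate Sofia.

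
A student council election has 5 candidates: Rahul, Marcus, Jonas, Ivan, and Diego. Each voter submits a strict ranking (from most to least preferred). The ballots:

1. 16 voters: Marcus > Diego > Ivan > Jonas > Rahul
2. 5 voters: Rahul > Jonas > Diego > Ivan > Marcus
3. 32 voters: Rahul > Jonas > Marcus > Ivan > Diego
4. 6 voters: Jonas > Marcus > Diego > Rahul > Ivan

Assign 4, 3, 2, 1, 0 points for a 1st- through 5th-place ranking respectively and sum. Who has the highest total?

Rahul

Rahul: 16·0 + 5·4 + 32·4 + 6·1 = 154
Marcus: 16·4 + 5·0 + 32·2 + 6·3 = 146
Jonas: 16·1 + 5·3 + 32·3 + 6·4 = 151
Ivan: 16·2 + 5·1 + 32·1 + 6·0 = 69
Diego: 16·3 + 5·2 + 32·0 + 6·2 = 70
Rahul has the highest Borda score (154).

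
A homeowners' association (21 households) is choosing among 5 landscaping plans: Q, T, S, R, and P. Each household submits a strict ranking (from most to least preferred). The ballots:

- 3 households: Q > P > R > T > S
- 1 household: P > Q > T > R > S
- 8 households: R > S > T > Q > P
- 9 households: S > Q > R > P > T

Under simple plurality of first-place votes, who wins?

First-place votes: Q 3, T 0, S 9, R 8, P 1.
S has the most first-place votes.

S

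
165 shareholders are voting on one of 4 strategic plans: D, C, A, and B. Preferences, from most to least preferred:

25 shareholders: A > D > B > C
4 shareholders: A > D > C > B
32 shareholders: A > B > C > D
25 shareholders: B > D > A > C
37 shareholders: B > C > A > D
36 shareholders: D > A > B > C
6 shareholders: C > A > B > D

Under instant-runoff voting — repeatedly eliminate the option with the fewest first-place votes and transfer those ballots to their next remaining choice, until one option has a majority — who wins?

Round 1: D 36, C 6, A 61, B 62. Eliminate C.
Round 2: D 36, A 67, B 62. Eliminate D.
Round 3: A 103, B 62. A has a majority.

A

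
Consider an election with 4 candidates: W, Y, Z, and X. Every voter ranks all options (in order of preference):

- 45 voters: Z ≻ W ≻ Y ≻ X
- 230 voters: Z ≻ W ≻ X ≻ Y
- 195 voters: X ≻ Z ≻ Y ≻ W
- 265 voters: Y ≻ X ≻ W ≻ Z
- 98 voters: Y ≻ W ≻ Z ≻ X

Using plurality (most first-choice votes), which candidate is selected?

Y

First-place votes: W 0, Y 363, Z 275, X 195.
Y has the most first-place votes.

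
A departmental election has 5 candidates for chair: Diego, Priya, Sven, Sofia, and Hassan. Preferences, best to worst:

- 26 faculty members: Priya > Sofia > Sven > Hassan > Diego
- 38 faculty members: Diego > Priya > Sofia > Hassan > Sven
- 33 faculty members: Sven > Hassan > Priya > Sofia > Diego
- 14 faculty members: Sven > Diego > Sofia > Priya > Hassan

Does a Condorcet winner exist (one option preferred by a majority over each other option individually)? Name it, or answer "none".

Priya

Priya vs Diego: 59–52 for Priya.
Priya vs Sven: 64–47 for Priya.
Priya vs Sofia: 97–14 for Priya.
Priya vs Hassan: 78–33 for Priya.
Priya beats every other option head-to-head.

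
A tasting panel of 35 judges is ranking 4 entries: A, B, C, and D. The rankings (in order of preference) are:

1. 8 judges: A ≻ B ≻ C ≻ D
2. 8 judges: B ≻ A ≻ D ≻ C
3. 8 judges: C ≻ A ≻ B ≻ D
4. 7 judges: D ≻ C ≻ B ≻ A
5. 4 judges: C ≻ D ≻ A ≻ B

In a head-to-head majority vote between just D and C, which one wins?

Voters preferring D to C: 15; preferring C to D: 20.
C wins the head-to-head.

C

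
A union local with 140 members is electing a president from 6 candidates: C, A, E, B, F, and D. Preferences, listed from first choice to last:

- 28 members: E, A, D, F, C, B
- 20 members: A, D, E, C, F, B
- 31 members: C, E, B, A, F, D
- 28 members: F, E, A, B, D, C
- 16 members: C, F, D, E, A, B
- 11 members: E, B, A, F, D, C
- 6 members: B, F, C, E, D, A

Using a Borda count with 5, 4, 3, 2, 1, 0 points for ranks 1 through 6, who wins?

C: 28·1 + 20·2 + 31·5 + 28·0 + 16·5 + 11·0 + 6·3 = 321
A: 28·4 + 20·5 + 31·2 + 28·3 + 16·1 + 11·3 + 6·0 = 407
E: 28·5 + 20·3 + 31·4 + 28·4 + 16·2 + 11·5 + 6·2 = 535
B: 28·0 + 20·0 + 31·3 + 28·2 + 16·0 + 11·4 + 6·5 = 223
F: 28·2 + 20·1 + 31·1 + 28·5 + 16·4 + 11·2 + 6·4 = 357
D: 28·3 + 20·4 + 31·0 + 28·1 + 16·3 + 11·1 + 6·1 = 257
E has the highest Borda score (535).

E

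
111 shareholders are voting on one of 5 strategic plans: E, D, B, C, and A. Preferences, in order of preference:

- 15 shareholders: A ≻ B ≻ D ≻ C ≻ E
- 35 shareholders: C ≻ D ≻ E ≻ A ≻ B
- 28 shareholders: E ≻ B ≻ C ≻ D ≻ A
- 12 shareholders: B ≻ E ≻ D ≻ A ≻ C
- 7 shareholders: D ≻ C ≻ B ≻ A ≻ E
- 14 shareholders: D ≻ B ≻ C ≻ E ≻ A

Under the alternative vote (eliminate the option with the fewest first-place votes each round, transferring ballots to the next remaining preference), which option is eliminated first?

B

Round 1: E 28, D 21, B 12, C 35, A 15. Eliminate B.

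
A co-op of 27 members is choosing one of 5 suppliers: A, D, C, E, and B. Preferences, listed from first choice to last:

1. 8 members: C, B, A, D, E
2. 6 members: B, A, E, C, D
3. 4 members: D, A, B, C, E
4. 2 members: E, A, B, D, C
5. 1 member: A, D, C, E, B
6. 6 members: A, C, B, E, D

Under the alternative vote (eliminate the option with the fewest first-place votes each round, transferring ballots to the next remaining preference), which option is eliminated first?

E

Round 1: A 7, D 4, C 8, E 2, B 6. Eliminate E.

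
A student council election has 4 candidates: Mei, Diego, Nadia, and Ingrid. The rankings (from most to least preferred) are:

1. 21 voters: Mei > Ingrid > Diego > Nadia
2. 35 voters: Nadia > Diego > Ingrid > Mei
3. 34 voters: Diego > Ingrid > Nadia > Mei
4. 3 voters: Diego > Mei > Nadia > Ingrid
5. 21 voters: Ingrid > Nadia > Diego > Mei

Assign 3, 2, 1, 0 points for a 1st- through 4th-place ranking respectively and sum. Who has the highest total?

Diego

Mei: 21·3 + 35·0 + 34·0 + 3·2 + 21·0 = 69
Diego: 21·1 + 35·2 + 34·3 + 3·3 + 21·1 = 223
Nadia: 21·0 + 35·3 + 34·1 + 3·1 + 21·2 = 184
Ingrid: 21·2 + 35·1 + 34·2 + 3·0 + 21·3 = 208
Diego has the highest Borda score (223).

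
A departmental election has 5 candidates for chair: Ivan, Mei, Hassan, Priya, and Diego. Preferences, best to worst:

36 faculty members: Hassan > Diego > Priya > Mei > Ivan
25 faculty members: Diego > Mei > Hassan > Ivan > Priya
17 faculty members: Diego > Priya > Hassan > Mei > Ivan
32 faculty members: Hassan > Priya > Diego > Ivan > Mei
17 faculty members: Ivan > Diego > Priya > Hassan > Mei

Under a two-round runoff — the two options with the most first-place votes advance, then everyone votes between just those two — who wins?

Hassan

Round 1 first-place votes: Ivan 17, Mei 0, Hassan 68, Priya 0, Diego 42.
Hassan and Diego advance.
Runoff: Hassan is preferred to Diego by 68 voters; Diego by 59.
Hassan wins the runoff.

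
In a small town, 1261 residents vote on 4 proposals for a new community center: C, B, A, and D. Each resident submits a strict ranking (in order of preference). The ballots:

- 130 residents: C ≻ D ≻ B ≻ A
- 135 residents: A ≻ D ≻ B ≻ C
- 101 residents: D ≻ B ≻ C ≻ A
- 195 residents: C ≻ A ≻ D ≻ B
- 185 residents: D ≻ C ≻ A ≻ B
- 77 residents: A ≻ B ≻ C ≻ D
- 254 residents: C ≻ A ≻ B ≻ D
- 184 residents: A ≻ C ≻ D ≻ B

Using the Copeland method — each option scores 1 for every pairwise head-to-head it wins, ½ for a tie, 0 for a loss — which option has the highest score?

C: beats B, A, and D → score 3.
B: loses to C, A, and D → score 0.
A: beats B and D; loses to C → score 2.
D: beats B; loses to C and A → score 1.
C has the best pairwise record.

C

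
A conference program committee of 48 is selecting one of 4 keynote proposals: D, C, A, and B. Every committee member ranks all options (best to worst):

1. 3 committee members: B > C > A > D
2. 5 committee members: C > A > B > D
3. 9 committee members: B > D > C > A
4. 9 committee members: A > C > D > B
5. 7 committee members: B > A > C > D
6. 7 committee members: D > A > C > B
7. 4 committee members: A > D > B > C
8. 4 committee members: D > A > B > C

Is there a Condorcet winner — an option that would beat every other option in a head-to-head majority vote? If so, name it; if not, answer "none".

A

A vs D: 28–20 for A.
A vs C: 31–17 for A.
A vs B: 29–19 for A.
A beats every other option head-to-head.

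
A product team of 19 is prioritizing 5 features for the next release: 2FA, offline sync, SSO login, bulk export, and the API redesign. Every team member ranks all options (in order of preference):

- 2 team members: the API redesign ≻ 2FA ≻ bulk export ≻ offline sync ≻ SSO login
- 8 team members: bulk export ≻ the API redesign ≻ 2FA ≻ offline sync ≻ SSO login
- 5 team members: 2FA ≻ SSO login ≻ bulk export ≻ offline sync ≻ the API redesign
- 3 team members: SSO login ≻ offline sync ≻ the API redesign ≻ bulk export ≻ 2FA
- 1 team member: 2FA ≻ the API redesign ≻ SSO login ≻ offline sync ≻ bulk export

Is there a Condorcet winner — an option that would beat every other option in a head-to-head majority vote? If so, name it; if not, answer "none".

bulk export

bulk export vs 2FA: 11–8 for bulk export.
bulk export vs offline sync: 15–4 for bulk export.
bulk export vs SSO login: 10–9 for bulk export.
bulk export vs the API redesign: 13–6 for bulk export.
bulk export beats every other option head-to-head.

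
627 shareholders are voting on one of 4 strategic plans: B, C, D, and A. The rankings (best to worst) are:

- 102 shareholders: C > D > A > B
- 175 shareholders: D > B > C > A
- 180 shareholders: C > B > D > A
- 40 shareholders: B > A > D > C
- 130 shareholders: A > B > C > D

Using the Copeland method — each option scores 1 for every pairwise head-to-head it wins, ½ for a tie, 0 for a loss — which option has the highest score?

B

B: beats C, D, and A → score 3.
C: beats D and A; loses to B → score 2.
D: beats A; loses to B and C → score 1.
A: loses to B, C, and D → score 0.
B has the best pairwise record.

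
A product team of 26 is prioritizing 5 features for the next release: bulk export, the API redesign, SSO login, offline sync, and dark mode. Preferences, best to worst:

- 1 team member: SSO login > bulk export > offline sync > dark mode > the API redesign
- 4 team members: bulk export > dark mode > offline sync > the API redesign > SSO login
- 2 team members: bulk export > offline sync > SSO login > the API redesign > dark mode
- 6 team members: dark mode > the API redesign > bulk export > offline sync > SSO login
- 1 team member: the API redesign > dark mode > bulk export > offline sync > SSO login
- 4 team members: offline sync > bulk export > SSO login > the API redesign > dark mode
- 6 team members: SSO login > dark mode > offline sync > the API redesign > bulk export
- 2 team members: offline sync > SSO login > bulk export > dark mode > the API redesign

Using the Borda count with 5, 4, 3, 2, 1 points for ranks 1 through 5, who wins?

dark mode

bulk export: 1·4 + 4·5 + 2·5 + 6·3 + 1·3 + 4·4 + 6·1 + 2·3 = 83
the API redesign: 1·1 + 4·2 + 2·2 + 6·4 + 1·5 + 4·2 + 6·2 + 2·1 = 64
SSO login: 1·5 + 4·1 + 2·3 + 6·1 + 1·1 + 4·3 + 6·5 + 2·4 = 72
offline sync: 1·3 + 4·3 + 2·4 + 6·2 + 1·2 + 4·5 + 6·3 + 2·5 = 85
dark mode: 1·2 + 4·4 + 2·1 + 6·5 + 1·4 + 4·1 + 6·4 + 2·2 = 86
dark mode has the highest Borda score (86).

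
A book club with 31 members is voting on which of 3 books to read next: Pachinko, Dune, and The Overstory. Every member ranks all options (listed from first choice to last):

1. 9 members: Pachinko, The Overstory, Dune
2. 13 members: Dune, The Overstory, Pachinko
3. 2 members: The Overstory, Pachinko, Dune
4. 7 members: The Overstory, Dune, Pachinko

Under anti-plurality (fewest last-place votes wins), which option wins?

The Overstory

Last-place votes: Pachinko 20, Dune 11, The Overstory 0.
The Overstory is ranked last by the fewest voters, so The Overstory wins.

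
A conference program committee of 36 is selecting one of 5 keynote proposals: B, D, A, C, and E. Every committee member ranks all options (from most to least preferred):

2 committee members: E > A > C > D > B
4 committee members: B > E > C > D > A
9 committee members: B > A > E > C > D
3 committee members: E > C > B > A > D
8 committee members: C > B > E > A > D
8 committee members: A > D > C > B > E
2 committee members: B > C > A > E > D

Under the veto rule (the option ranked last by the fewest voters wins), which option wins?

C

Last-place votes: B 2, D 22, A 4, C 0, E 8.
C is ranked last by the fewest voters, so C wins.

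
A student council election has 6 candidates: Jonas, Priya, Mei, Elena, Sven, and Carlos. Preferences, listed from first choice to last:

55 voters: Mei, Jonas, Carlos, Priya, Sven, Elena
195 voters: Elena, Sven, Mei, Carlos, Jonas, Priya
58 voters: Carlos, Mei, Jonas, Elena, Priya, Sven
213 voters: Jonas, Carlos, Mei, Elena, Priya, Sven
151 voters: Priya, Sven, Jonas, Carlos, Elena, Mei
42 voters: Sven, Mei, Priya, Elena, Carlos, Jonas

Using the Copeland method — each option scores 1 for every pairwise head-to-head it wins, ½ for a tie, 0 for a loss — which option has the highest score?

Jonas

Jonas: beats Priya, Mei, Elena, and Carlos; loses to Sven → score 4.
Priya: beats Sven; loses to Jonas, Mei, Elena, and Carlos → score 1.
Mei: beats Priya and Elena; loses to Jonas, Sven, and Carlos → score 2.
Elena: beats Priya and Sven; loses to Jonas, Mei, and Carlos → score 2.
Sven: beats Jonas, Mei, and Carlos; loses to Priya and Elena → score 3.
Carlos: beats Priya, Mei, and Elena; loses to Jonas and Sven → score 3.
Jonas has the best pairwise record.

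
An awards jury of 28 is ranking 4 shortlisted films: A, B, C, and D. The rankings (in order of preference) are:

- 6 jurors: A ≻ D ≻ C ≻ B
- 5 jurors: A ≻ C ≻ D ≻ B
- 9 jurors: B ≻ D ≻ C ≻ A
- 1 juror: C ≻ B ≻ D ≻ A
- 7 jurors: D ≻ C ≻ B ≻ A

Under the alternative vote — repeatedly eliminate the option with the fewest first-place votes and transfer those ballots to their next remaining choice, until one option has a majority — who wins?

Round 1: A 11, B 9, C 1, D 7. Eliminate C.
Round 2: A 11, B 10, D 7. Eliminate D.
Round 3: A 11, B 17. B has a majority.

B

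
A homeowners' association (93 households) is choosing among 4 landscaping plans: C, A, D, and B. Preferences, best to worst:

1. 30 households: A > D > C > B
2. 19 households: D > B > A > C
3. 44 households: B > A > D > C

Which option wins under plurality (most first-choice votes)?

B

First-place votes: C 0, A 30, D 19, B 44.
B has the most first-place votes.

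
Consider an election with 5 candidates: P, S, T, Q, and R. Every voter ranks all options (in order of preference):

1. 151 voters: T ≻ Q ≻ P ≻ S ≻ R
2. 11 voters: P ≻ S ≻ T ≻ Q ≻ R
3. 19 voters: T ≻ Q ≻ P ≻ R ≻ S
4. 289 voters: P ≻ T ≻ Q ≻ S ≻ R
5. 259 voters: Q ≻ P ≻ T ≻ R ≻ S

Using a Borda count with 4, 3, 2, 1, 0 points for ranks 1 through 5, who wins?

P

P: 151·2 + 11·4 + 19·2 + 289·4 + 259·3 = 2317
S: 151·1 + 11·3 + 19·0 + 289·1 + 259·0 = 473
T: 151·4 + 11·2 + 19·4 + 289·3 + 259·2 = 2087
Q: 151·3 + 11·1 + 19·3 + 289·2 + 259·4 = 2135
R: 151·0 + 11·0 + 19·1 + 289·0 + 259·1 = 278
P has the highest Borda score (2317).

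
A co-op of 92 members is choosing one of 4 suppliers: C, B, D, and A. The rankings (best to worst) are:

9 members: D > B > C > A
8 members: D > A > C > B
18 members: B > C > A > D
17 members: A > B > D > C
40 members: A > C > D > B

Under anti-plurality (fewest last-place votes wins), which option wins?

A

Last-place votes: C 17, B 48, D 18, A 9.
A is ranked last by the fewest voters, so A wins.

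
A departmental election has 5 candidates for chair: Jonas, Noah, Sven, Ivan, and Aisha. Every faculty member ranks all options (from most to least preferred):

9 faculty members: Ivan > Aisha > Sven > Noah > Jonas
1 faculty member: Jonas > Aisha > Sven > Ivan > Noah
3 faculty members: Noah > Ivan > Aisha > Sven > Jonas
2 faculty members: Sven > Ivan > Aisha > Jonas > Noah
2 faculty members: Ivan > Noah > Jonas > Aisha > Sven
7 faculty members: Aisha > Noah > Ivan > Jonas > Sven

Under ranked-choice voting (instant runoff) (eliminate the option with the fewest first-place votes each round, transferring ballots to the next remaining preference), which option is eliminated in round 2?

Sven

Round 1: Jonas 1, Noah 3, Sven 2, Ivan 11, Aisha 7. Eliminate Jonas.
Round 2: Noah 3, Sven 2, Ivan 11, Aisha 8. Eliminate Sven.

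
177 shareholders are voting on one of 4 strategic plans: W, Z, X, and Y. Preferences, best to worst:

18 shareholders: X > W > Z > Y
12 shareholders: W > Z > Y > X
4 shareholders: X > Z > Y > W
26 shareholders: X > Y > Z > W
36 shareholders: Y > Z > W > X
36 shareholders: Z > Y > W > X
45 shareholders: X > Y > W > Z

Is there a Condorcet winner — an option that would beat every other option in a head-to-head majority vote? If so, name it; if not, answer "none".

X

X vs W: 93–84 for X.
X vs Z: 93–84 for X.
X vs Y: 93–84 for X.
X beats every other option head-to-head.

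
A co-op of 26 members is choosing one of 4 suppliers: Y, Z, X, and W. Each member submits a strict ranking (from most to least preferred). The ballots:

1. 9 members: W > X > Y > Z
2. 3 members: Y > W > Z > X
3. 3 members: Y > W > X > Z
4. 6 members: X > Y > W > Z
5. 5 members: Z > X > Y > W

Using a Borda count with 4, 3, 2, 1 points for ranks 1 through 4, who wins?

X

Y: 9·2 + 3·4 + 3·4 + 6·3 + 5·2 = 70
Z: 9·1 + 3·2 + 3·1 + 6·1 + 5·4 = 44
X: 9·3 + 3·1 + 3·2 + 6·4 + 5·3 = 75
W: 9·4 + 3·3 + 3·3 + 6·2 + 5·1 = 71
X has the highest Borda score (75).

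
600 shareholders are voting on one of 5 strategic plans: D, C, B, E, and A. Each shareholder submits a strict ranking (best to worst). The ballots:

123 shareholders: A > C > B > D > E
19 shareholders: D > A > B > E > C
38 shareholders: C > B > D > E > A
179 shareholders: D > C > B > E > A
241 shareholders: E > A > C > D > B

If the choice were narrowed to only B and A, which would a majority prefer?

A

Voters preferring B to A: 217; preferring A to B: 383.
A wins the head-to-head.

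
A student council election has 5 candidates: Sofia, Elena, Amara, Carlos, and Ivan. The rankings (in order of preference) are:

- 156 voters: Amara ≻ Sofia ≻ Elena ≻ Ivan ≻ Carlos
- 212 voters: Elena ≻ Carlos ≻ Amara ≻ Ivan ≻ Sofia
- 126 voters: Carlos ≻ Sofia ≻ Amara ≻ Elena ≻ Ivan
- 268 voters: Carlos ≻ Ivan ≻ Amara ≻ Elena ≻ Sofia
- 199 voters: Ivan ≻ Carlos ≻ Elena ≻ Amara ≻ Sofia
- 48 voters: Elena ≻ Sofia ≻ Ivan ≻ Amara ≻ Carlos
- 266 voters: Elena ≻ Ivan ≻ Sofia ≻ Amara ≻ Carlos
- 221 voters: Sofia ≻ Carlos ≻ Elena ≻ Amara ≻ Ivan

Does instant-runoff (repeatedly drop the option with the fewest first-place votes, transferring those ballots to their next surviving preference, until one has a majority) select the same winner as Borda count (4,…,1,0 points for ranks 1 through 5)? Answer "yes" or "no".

Instant-runoff — R1 Sofia 221, Elena 526, Amara 156, Carlos 394, Ivan 199 (Amara out); R2 Sofia 377, Elena 526, Carlos 394, Ivan 199 (Ivan out); R3 Sofia 377, Elena 526, Carlos 593 (Sofia out); R4 Elena 682, Carlos 814 (Carlos winner). Winner: Carlos.
Borda — scores: Sofia 2406, Elena 3650, Amara 2570, Carlos 3472, Ivan 2862. Winner: Elena.
The two methods disagree.

no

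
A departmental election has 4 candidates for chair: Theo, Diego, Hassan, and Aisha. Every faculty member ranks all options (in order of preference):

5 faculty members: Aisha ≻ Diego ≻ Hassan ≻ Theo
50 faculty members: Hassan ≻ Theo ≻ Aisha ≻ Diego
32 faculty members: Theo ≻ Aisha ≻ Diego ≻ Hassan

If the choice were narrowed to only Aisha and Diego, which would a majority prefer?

Aisha

Voters preferring Aisha to Diego: 87; preferring Diego to Aisha: 0.
Aisha wins the head-to-head.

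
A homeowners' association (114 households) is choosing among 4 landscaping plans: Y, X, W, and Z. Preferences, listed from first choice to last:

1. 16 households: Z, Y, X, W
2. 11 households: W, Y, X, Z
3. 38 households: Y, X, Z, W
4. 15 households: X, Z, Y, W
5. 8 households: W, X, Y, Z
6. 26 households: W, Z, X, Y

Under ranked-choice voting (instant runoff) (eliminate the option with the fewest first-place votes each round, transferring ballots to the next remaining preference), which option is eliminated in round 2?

Round 1: Y 38, X 15, W 45, Z 16. Eliminate X.
Round 2: Y 38, W 45, Z 31. Eliminate Z.

Z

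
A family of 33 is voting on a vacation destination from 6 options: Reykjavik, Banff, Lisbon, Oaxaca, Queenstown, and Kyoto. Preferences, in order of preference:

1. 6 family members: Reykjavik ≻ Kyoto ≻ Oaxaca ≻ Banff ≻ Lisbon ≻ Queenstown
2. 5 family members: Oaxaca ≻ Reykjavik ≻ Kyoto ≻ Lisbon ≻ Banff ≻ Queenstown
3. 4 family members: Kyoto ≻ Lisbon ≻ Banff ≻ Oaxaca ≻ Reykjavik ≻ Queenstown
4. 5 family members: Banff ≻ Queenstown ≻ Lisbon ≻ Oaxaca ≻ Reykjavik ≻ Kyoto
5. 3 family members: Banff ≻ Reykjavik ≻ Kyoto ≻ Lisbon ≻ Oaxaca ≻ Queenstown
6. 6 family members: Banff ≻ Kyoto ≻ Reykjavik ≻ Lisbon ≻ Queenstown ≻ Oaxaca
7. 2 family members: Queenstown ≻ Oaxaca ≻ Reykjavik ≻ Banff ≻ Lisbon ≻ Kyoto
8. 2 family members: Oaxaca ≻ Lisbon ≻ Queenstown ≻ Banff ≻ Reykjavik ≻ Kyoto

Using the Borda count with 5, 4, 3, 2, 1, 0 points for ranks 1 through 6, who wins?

Reykjavik: 6·5 + 5·4 + 4·1 + 5·1 + 3·4 + 6·3 + 2·3 + 2·1 = 97
Banff: 6·2 + 5·1 + 4·3 + 5·5 + 3·5 + 6·5 + 2·2 + 2·2 = 107
Lisbon: 6·1 + 5·2 + 4·4 + 5·3 + 3·2 + 6·2 + 2·1 + 2·4 = 75
Oaxaca: 6·3 + 5·5 + 4·2 + 5·2 + 3·1 + 6·0 + 2·4 + 2·5 = 82
Queenstown: 6·0 + 5·0 + 4·0 + 5·4 + 3·0 + 6·1 + 2·5 + 2·3 = 42
Kyoto: 6·4 + 5·3 + 4·5 + 5·0 + 3·3 + 6·4 + 2·0 + 2·0 = 92
Banff has the highest Borda score (107).

Banff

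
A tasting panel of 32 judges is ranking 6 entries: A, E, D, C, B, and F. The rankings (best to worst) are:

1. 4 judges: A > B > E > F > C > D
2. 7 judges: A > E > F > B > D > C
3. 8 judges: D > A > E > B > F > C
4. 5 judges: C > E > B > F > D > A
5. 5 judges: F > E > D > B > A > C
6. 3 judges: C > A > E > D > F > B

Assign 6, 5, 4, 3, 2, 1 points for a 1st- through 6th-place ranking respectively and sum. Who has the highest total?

E

A: 4·6 + 7·6 + 8·5 + 5·1 + 5·2 + 3·5 = 136
E: 4·4 + 7·5 + 8·4 + 5·5 + 5·5 + 3·4 = 145
D: 4·1 + 7·2 + 8·6 + 5·2 + 5·4 + 3·3 = 105
C: 4·2 + 7·1 + 8·1 + 5·6 + 5·1 + 3·6 = 76
B: 4·5 + 7·3 + 8·3 + 5·4 + 5·3 + 3·1 = 103
F: 4·3 + 7·4 + 8·2 + 5·3 + 5·6 + 3·2 = 107
E has the highest Borda score (145).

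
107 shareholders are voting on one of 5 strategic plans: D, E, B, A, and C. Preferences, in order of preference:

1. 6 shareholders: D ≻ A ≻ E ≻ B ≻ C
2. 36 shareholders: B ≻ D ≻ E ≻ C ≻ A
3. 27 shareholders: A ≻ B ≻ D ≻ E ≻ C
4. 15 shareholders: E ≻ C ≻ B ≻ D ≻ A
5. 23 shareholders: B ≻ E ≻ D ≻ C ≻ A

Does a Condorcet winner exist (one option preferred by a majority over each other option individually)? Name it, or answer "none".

B

B vs D: 101–6 for B.
B vs E: 86–21 for B.
B vs A: 74–33 for B.
B vs C: 92–15 for B.
B beats every other option head-to-head.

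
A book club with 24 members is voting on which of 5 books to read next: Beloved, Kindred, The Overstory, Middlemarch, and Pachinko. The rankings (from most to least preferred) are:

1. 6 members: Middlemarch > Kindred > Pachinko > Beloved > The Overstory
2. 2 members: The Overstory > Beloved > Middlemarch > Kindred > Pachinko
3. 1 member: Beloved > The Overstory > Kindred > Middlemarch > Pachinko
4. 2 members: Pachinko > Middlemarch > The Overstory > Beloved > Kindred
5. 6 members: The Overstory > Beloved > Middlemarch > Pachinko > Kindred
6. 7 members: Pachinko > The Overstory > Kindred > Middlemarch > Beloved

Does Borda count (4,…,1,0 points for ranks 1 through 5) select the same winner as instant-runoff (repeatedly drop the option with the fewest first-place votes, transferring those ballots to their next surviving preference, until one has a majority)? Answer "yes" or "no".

no

Borda — scores: Beloved 36, Kindred 36, The Overstory 60, Middlemarch 54, Pachinko 54. Winner: The Overstory.
Instant-runoff — R1 Beloved 1, Kindred 0, The Overstory 8, Middlemarch 6, Pachinko 9 (Kindred out); R2 Beloved 1, The Overstory 8, Middlemarch 6, Pachinko 9 (Beloved out); R3 The Overstory 9, Middlemarch 6, Pachinko 9 (Middlemarch out); R4 The Overstory 9, Pachinko 15 (Pachinko winner). Winner: Pachinko.
The two methods disagree.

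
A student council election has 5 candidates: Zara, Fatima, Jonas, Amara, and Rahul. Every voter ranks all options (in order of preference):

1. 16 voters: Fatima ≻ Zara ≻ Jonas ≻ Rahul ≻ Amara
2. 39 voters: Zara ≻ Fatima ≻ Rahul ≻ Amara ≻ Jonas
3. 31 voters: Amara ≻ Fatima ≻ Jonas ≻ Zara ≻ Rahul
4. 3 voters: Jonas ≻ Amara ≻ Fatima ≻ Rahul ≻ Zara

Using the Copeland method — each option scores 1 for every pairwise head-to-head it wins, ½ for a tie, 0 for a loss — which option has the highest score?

Zara: beats Jonas, Amara, and Rahul; loses to Fatima → score 3.
Fatima: beats Zara, Jonas, Amara, and Rahul → score 4.
Jonas: beats Rahul; loses to Zara, Fatima, and Amara → score 1.
Amara: beats Jonas; loses to Zara, Fatima, and Rahul → score 1.
Rahul: beats Amara; loses to Zara, Fatima, and Jonas → score 1.
Fatima has the best pairwise record.

Fatima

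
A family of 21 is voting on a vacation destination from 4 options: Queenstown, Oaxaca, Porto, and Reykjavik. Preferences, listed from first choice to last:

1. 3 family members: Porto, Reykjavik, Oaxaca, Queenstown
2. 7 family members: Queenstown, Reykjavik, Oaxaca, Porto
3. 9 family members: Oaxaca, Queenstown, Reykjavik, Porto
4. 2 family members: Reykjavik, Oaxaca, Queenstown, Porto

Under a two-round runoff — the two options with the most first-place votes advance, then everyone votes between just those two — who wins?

Round 1 first-place votes: Queenstown 7, Oaxaca 9, Porto 3, Reykjavik 2.
Oaxaca and Queenstown advance.
Runoff: Oaxaca is preferred to Queenstown by 14 voters; Queenstown by 7.
Oaxaca wins the runoff.

Oaxaca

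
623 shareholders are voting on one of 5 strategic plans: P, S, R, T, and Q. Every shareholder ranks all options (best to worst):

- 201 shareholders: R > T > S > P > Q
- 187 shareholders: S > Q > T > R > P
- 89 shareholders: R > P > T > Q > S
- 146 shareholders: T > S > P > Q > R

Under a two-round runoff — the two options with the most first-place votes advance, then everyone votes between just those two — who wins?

S

Round 1 first-place votes: P 0, S 187, R 290, T 146, Q 0.
R and S advance.
Runoff: R is preferred to S by 290 voters; S by 333.
S wins the runoff.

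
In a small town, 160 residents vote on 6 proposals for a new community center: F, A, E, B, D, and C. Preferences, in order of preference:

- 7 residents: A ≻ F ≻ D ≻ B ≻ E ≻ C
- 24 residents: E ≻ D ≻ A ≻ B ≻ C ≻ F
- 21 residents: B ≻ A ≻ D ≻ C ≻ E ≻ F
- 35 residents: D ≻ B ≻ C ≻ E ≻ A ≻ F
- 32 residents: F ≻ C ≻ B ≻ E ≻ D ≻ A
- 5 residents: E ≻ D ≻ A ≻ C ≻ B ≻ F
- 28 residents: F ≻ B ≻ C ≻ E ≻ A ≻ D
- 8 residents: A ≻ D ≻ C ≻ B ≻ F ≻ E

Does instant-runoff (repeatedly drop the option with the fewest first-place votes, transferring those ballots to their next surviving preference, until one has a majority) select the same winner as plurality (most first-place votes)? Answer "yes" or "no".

Instant-runoff — R1 F 60, A 15, E 29, B 21, D 35, C 0 (C out); R2 F 60, A 15, E 29, B 21, D 35 (A out); R3 F 67, E 29, B 21, D 43 (B out); R4 F 67, E 29, D 64 (E out); R5 F 67, D 93 (D winner). Winner: D.
Plurality — first-place votes: F 60, A 15, E 29, B 21, D 35, C 0. Winner: F.
The two methods disagree.

no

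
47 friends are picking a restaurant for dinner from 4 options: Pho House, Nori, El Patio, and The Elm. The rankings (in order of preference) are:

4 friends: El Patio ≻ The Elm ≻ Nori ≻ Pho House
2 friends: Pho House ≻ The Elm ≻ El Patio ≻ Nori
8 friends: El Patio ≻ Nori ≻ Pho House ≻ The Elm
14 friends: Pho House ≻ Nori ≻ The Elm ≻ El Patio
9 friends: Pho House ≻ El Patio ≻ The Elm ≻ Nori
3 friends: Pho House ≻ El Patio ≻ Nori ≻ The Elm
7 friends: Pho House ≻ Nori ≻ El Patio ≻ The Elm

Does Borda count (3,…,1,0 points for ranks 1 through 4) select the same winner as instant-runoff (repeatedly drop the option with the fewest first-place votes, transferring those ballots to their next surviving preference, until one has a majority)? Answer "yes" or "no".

Borda — scores: Pho House 113, Nori 65, El Patio 69, The Elm 35. Winner: Pho House.
Instant-runoff — R1 Pho House 35, Nori 0, El Patio 12, The Elm 0 (Pho House winner). Winner: Pho House.
The two methods agree.

yes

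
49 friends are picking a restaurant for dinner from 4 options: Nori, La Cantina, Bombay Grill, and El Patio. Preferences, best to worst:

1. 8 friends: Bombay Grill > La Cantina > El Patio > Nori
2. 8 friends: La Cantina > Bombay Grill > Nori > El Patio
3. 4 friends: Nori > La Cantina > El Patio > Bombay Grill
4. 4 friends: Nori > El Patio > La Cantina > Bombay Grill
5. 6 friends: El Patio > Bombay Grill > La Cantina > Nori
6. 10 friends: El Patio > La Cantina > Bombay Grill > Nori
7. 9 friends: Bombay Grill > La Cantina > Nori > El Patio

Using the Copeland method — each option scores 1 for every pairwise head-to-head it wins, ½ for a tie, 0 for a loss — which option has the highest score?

Nori: beats El Patio; loses to La Cantina and Bombay Grill → score 1.
La Cantina: beats Nori, Bombay Grill, and El Patio → score 3.
Bombay Grill: beats Nori and El Patio; loses to La Cantina → score 2.
El Patio: loses to Nori, La Cantina, and Bombay Grill → score 0.
La Cantina has the best pairwise record.

La Cantina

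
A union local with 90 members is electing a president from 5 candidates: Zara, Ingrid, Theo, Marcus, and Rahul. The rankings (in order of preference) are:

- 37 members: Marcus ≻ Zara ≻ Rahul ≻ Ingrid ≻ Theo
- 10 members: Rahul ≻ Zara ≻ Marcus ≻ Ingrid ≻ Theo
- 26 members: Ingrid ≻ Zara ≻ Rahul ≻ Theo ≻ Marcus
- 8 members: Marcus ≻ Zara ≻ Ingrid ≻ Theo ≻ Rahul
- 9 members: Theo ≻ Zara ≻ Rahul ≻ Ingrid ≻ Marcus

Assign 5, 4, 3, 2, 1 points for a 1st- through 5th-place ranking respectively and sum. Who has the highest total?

Zara: 37·4 + 10·4 + 26·4 + 8·4 + 9·4 = 360
Ingrid: 37·2 + 10·2 + 26·5 + 8·3 + 9·2 = 266
Theo: 37·1 + 10·1 + 26·2 + 8·2 + 9·5 = 160
Marcus: 37·5 + 10·3 + 26·1 + 8·5 + 9·1 = 290
Rahul: 37·3 + 10·5 + 26·3 + 8·1 + 9·3 = 274
Zara has the highest Borda score (360).

Zara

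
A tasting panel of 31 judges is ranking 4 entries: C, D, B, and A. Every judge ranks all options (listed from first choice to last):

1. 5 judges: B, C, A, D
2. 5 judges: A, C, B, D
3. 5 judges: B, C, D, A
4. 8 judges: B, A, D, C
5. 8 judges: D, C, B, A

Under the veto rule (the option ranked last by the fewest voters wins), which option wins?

Last-place votes: C 8, D 10, B 0, A 13.
B is ranked last by the fewest voters, so B wins.

B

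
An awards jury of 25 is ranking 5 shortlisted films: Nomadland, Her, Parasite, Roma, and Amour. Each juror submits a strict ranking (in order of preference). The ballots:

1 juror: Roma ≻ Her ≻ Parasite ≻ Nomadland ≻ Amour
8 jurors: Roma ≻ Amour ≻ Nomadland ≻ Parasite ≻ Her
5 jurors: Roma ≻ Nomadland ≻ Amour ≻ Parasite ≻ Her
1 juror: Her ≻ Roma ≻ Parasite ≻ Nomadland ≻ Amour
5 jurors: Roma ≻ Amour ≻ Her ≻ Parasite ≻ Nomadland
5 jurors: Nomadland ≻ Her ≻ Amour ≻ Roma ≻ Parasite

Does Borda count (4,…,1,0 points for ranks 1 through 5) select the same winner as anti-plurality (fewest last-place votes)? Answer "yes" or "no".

yes

Borda — scores: Nomadland 53, Her 32, Parasite 22, Roma 84, Amour 59. Winner: Roma.
Anti-plurality — last-place votes: Nomadland 5, Her 13, Parasite 5, Roma 0, Amour 2. Winner: Roma.
The two methods agree.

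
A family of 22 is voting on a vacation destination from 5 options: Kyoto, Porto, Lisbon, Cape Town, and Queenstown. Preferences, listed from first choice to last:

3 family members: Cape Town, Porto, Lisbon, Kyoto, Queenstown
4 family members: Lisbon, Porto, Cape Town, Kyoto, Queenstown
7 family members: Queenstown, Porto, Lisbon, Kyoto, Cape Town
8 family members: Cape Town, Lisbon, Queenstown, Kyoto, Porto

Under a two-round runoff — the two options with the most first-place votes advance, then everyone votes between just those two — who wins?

Round 1 first-place votes: Kyoto 0, Porto 0, Lisbon 4, Cape Town 11, Queenstown 7.
Cape Town and Queenstown advance.
Runoff: Cape Town is preferred to Queenstown by 15 voters; Queenstown by 7.
Cape Town wins the runoff.

Cape Town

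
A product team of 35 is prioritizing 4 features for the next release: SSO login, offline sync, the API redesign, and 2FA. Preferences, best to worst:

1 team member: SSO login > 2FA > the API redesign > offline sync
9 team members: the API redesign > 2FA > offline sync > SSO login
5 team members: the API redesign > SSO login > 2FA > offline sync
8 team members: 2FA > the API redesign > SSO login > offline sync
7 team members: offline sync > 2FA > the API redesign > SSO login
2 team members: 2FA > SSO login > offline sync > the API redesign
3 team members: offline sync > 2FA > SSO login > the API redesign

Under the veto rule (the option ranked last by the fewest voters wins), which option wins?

2FA

Last-place votes: SSO login 16, offline sync 14, the API redesign 5, 2FA 0.
2FA is ranked last by the fewest voters, so 2FA wins.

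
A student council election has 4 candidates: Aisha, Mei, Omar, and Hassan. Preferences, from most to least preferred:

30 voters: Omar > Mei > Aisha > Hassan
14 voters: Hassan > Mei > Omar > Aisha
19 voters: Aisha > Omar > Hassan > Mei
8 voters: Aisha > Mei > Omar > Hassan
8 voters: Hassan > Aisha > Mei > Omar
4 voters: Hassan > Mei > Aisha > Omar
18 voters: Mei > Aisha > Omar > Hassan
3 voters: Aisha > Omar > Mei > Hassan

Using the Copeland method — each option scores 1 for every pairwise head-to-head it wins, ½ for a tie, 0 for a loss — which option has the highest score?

Mei

Aisha: beats Omar and Hassan; loses to Mei → score 2.
Mei: beats Aisha and Hassan; ties Omar → score 2.5.
Omar: beats Hassan; ties Mei; loses to Aisha → score 1.5.
Hassan: loses to Aisha, Mei, and Omar → score 0.
Mei has the best pairwise record.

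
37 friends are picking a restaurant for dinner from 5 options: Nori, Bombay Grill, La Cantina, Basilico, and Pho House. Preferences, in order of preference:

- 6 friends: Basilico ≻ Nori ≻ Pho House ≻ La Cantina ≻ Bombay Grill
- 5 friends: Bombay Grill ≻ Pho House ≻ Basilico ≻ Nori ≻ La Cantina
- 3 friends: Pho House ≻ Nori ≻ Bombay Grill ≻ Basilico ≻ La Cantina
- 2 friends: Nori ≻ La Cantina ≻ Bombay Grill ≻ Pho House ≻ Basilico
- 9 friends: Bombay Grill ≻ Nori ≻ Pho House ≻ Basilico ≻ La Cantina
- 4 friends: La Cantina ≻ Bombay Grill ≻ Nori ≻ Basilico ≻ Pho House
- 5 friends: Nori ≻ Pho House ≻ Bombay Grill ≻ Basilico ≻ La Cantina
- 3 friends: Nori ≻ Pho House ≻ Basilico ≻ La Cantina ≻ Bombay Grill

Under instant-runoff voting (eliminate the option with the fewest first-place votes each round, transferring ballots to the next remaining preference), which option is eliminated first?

Round 1: Nori 10, Bombay Grill 14, La Cantina 4, Basilico 6, Pho House 3. Eliminate Pho House.

Pho House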